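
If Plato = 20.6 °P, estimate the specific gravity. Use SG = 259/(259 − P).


SG = 259/(259 − 20.6)

1.0864


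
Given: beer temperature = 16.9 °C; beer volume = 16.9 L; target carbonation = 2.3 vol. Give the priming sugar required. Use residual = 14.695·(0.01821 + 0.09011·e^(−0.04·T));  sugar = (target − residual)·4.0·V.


residual = 14.695·(0.01821 + 0.09011·e^(−0.04·16.9)) = 0.9411
sugar = (2.3 − 0.9411)·4.0·16.9

91.8596 g


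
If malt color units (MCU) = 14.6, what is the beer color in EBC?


SRM = 1.4922·MCU^0.6859;  EBC = SRM·1.97
SRM = 1.4922·14.6^0.6859 = 9.3855
EBC = 9.3855·1.97

18.4894 EBC


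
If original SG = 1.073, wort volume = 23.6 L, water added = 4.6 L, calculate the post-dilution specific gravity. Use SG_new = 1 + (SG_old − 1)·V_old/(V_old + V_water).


pts = (1.073 − 1)·1000·23.6/(23.6 + 4.6) = 61.0922
SG_new = 1 + 61.0922/1000

1.0611


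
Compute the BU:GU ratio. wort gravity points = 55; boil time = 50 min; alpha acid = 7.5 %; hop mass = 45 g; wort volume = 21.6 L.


U = 1.65·0.000125^(GP/1000)·(1−e^(−0.04t))/4.15;  IBU = (α/100)·m·U·1000/V;  BU:GU = IBU/GP
U = 1.65·0.000125^(55/1000)·(1−e^(−0.04·50))/4.15 = 0.2097
IBU = (7.5/100)·45·0.2097·1000/21.6 = 32.7668
BU:GU = 32.7668/55

0.5958


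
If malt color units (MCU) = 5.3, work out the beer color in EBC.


SRM = 1.4922·MCU^0.6859;  EBC = SRM·1.97
SRM = 1.4922·5.3^0.6859 = 4.6839
EBC = 4.6839·1.97

9.2273 EBC


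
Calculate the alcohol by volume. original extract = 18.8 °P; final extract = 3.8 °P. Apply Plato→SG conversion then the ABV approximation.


SG = 259/(259 − P);  ABV = (OG − FG)·131.25
OG = 259/(259 − 18.8) = 1.0783
FG = 259/(259 − 3.8) = 1.0149
ABV = (1.0783 − 1.0149)·131.25

8.3183 % ABV


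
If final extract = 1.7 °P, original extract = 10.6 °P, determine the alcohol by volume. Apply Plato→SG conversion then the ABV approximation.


SG = 259/(259 − P);  ABV = (OG − FG)·131.25
OG = 259/(259 − 10.6) = 1.0427
FG = 259/(259 − 1.7) = 1.0066
ABV = (1.0427 − 1.0066)·131.25

4.7337 % ABV


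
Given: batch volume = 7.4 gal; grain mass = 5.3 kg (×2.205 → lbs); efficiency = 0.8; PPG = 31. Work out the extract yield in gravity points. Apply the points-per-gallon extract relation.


points = lbs × PPG × eff / vol
lbs = 5.3 × 2.205 = 11.6865
points = 11.6865 × 31 × 0.8 / 7.4

39.1656 points


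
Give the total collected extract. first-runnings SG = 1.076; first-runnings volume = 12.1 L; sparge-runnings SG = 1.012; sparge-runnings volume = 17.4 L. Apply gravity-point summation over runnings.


total = Σ (SG_i − 1)·1000·V_i
first = (1.076 − 1)·1000·12.1 = 919.6000
sparge = (1.012 − 1)·1000·17.4 = 208.8000
total = 919.6000 + 208.8000

1128.4000 gravity·L


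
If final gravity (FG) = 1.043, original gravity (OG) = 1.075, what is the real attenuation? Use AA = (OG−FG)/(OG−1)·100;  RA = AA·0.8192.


AA = (1.075 − 1.043)/(1.075 − 1)·100 = 42.6667
RA = 42.6667·0.8192

34.9525 %


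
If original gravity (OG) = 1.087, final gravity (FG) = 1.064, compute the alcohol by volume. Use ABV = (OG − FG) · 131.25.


ABV = (1.087 − 1.064) · 131.25

3.0187 % ABV


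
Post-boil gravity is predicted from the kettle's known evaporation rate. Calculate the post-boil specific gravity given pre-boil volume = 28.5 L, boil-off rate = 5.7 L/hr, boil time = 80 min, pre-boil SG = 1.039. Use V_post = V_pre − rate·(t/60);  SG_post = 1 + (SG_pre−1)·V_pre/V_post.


V_post = 28.5 − 5.7·(80/60) = 20.9000
SG_post = 1 + (1.039 − 1)·28.5/20.9000

1.0532


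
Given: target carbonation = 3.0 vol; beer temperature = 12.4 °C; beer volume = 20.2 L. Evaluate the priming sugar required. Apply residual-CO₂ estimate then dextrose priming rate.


residual = 14.695·(0.01821 + 0.09011·e^(−0.04·T));  sugar = (target − residual)·4.0·V
residual = 14.695·(0.01821 + 0.09011·e^(−0.04·12.4)) = 1.0740
sugar = (3.0 − 1.0740)·4.0·20.2

155.6238 g


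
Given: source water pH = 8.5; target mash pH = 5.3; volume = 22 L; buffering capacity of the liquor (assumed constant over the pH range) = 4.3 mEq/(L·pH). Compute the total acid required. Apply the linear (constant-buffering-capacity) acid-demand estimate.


acid = buffering capacity · (pH_source − pH_target) · V
acid = 4.3 · (8.5 − 5.3) · 22

302.7200 mEq


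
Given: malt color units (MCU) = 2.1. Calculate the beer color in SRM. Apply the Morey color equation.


SRM = 1.4922 · MCU^0.6859
SRM = 1.4922 · 2.1^0.6859

2.4822 SRM


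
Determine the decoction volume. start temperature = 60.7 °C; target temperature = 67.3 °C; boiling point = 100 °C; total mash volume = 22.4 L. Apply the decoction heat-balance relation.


V_dec = V_total·(T_target − T_start)/(T_boil − T_start)
V_dec = 22.4·(67.3 − 60.7)/(100 − 60.7)

3.7618 L


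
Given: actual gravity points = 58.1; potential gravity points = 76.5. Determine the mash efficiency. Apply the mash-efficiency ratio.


efficiency = actual / potential × 100
efficiency = 58.1 / 76.5 × 100

75.9477 %


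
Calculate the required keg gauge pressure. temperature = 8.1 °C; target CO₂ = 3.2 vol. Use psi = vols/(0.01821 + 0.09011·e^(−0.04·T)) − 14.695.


psi = 3.2/(0.01821 + 0.09011·e^(−0.04·8.1)) − 14.695

23.6826 psi


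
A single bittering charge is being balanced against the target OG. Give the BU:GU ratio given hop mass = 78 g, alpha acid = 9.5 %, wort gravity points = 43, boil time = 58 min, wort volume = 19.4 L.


U = 1.65·0.000125^(GP/1000)·(1−e^(−0.04t))/4.15;  IBU = (α/100)·m·U·1000/V;  BU:GU = IBU/GP
U = 1.65·0.000125^(43/1000)·(1−e^(−0.04·58))/4.15 = 0.2436
IBU = (9.5/100)·78·0.2436·1000/19.4 = 93.0453
BU:GU = 93.0453/43

2.1638


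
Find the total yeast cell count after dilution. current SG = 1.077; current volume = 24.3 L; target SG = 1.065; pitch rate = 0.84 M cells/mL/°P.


V_w = V·((SG_c−1)/(SG_t−1)−1);  °P = 259 − 259/SG_t;  cells = rate·(V+V_w)·°P
V_w = 24.3·((1.077−1)/(1.065−1)−1) = 4.4862
V_final = 24.3 + 4.4862 = 28.7862
°P = 259 − 259/1.065 = 15.8075
cells = 0.84·28.7862·15.8075

382.2315 billion cells


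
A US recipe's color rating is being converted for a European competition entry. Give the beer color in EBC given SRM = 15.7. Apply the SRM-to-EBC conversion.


EBC = SRM · 1.97
EBC = 15.7 · 1.97

30.9290 EBC


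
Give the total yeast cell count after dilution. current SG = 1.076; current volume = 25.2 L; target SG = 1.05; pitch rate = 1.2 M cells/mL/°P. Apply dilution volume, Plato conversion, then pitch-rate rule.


V_w = V·((SG_c−1)/(SG_t−1)−1);  °P = 259 − 259/SG_t;  cells = rate·(V+V_w)·°P
V_w = 25.2·((1.076−1)/(1.05−1)−1) = 13.1040
V_final = 25.2 + 13.1040 = 38.3040
°P = 259 − 259/1.05 = 12.3333
cells = 1.2·38.3040·12.3333

566.8992 billion cells


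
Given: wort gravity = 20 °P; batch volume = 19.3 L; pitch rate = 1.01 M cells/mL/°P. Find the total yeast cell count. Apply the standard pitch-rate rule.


cells (billions) = rate · V_L · °P
cells = 1.01 · 19.3 · 20

389.8600 billion cells


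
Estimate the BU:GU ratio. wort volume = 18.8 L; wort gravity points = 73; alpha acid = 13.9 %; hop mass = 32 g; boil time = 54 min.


U = 1.65·0.000125^(GP/1000)·(1−e^(−0.04t))/4.15;  IBU = (α/100)·m·U·1000/V;  BU:GU = IBU/GP
U = 1.65·0.000125^(73/1000)·(1−e^(−0.04·54))/4.15 = 0.1825
IBU = (13.9/100)·32·0.1825·1000/18.8 = 43.1818
BU:GU = 43.1818/73

0.5915


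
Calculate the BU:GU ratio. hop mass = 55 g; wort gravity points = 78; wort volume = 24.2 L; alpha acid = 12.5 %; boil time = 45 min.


U = 1.65·0.000125^(GP/1000)·(1−e^(−0.04t))/4.15;  IBU = (α/100)·m·U·1000/V;  BU:GU = IBU/GP
U = 1.65·0.000125^(78/1000)·(1−e^(−0.04·45))/4.15 = 0.1646
IBU = (12.5/100)·55·0.1646·1000/24.2 = 46.7717
BU:GU = 46.7717/78

0.5996


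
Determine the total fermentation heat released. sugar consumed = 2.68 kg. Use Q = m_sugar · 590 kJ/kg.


Q = 2.68 · 590

1581.2000 kJ


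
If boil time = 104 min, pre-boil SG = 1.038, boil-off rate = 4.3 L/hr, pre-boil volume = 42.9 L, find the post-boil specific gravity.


V_post = V_pre − rate·(t/60);  SG_post = 1 + (SG_pre−1)·V_pre/V_post
V_post = 42.9 − 4.3·(104/60) = 35.4467
SG_post = 1 + (1.038 − 1)·42.9/35.4467

1.0460


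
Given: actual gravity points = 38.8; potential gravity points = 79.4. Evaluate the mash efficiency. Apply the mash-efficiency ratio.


efficiency = actual / potential × 100
efficiency = 38.8 / 79.4 × 100

48.8665 %


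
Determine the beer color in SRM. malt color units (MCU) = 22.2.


SRM = 1.4922 · MCU^0.6859
SRM = 1.4922 · 22.2^0.6859

12.5110 SRM


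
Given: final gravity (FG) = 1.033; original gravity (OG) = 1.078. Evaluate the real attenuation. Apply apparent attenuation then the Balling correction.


AA = (OG−FG)/(OG−1)·100;  RA = AA·0.8192
AA = (1.078 − 1.033)/(1.078 − 1)·100 = 57.6923
RA = 57.6923·0.8192

47.2615 %


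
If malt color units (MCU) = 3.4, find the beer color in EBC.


SRM = 1.4922·MCU^0.6859;  EBC = SRM·1.97
SRM = 1.4922·3.4^0.6859 = 3.4544
EBC = 3.4544·1.97

6.8051 EBC


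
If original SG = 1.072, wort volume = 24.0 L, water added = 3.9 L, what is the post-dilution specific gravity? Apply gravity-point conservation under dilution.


SG_new = 1 + (SG_old − 1)·V_old/(V_old + V_water)
pts = (1.072 − 1)·1000·24.0/(24.0 + 3.9) = 61.9355
SG_new = 1 + 61.9355/1000

1.0619


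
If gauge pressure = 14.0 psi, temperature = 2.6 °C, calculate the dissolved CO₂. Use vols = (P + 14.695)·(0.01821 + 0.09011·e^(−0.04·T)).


vols = (14.0 + 14.695)·(0.01821 + 0.09011·e^(−0.04·2.6))

2.8528 volumes


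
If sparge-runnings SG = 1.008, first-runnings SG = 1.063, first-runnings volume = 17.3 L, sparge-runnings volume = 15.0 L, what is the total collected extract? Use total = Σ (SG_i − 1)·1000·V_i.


first = (1.063 − 1)·1000·17.3 = 1089.9000
sparge = (1.008 − 1)·1000·15.0 = 120.0000
total = 1089.9000 + 120.0000

1209.9000 gravity·L


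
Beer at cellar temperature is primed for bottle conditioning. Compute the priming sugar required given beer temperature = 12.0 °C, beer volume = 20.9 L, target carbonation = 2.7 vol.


residual = 14.695·(0.01821 + 0.09011·e^(−0.04·T));  sugar = (target − residual)·4.0·V
residual = 14.695·(0.01821 + 0.09011·e^(−0.04·12.0)) = 1.0870
sugar = (2.7 − 1.0870)·4.0·20.9

134.8495 g


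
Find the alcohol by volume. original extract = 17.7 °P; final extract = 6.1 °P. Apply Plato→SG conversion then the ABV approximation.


SG = 259/(259 − P);  ABV = (OG − FG)·131.25
OG = 259/(259 − 17.7) = 1.0734
FG = 259/(259 − 6.1) = 1.0241
ABV = (1.0734 − 1.0241)·131.25

6.4618 % ABV


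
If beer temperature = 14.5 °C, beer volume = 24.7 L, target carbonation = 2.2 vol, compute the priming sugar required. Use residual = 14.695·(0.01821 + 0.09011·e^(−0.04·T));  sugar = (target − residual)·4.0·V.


residual = 14.695·(0.01821 + 0.09011·e^(−0.04·14.5)) = 1.0090
sugar = (2.2 − 1.0090)·4.0·24.7

117.6713 g


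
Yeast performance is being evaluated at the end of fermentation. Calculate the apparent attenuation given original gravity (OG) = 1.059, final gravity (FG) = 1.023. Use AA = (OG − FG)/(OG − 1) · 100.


AA = (1.059 − 1.023)/(1.059 − 1) · 100

61.0169 %


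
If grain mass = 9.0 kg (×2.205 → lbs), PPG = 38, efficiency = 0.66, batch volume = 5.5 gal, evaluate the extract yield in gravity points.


points = lbs × PPG × eff / vol
lbs = 9.0 × 2.205 = 19.8450
points = 19.8450 × 38 × 0.66 / 5.5

90.4932 points


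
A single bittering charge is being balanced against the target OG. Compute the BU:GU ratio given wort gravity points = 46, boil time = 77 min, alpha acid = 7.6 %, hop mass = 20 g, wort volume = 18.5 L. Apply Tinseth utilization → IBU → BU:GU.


U = 1.65·0.000125^(GP/1000)·(1−e^(−0.04t))/4.15;  IBU = (α/100)·m·U·1000/V;  BU:GU = IBU/GP
U = 1.65·0.000125^(46/1000)·(1−e^(−0.04·77))/4.15 = 0.2509
IBU = (7.6/100)·20·0.2509·1000/18.5 = 20.6126
BU:GU = 20.6126/46

0.4481


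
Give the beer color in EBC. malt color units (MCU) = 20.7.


SRM = 1.4922·MCU^0.6859;  EBC = SRM·1.97
SRM = 1.4922·20.7^0.6859 = 11.9248
EBC = 11.9248·1.97

23.4919 EBC


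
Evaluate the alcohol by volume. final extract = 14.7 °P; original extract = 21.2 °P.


SG = 259/(259 − P);  ABV = (OG − FG)·131.25
OG = 259/(259 − 21.2) = 1.0892
FG = 259/(259 − 14.7) = 1.0602
ABV = (1.0892 − 1.0602)·131.25

3.8034 % ABV


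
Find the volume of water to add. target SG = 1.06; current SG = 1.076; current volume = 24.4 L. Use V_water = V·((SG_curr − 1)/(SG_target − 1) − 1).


V_water = 24.4·((1.076 − 1)/(1.06 − 1) − 1)

6.5067 L


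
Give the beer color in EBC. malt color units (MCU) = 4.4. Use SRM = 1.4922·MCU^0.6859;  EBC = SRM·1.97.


SRM = 1.4922·4.4^0.6859 = 4.1226
EBC = 4.1226·1.97

8.1215 EBC


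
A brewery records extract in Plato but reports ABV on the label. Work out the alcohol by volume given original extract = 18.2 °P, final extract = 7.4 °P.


SG = 259/(259 − P);  ABV = (OG − FG)·131.25
OG = 259/(259 − 18.2) = 1.0756
FG = 259/(259 − 7.4) = 1.0294
ABV = (1.0756 − 1.0294)·131.25

6.0598 % ABV


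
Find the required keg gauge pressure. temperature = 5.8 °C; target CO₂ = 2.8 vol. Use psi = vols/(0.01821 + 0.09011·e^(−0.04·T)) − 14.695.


psi = 2.8/(0.01821 + 0.09011·e^(−0.04·5.8)) − 14.695

16.5333 psi


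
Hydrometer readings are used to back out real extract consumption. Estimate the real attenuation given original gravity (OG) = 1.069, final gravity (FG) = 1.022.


AA = (OG−FG)/(OG−1)·100;  RA = AA·0.8192
AA = (1.069 − 1.022)/(1.069 − 1)·100 = 68.1159
RA = 68.1159·0.8192

55.8006 %


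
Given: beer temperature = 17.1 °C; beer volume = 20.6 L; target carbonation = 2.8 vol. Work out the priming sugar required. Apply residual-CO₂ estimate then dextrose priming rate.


residual = 14.695·(0.01821 + 0.09011·e^(−0.04·T));  sugar = (target − residual)·4.0·V
residual = 14.695·(0.01821 + 0.09011·e^(−0.04·17.1)) = 0.9358
sugar = (2.8 − 0.9358)·4.0·20.6

153.6131 g


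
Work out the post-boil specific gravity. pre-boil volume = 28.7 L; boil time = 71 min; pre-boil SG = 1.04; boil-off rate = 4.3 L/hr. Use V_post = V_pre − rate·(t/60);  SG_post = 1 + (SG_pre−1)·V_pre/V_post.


V_post = 28.7 − 4.3·(71/60) = 23.6117
SG_post = 1 + (1.04 − 1)·28.7/23.6117

1.0486


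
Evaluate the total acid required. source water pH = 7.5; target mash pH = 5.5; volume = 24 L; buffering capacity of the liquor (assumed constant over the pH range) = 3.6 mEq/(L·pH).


acid = buffering capacity · (pH_source − pH_target) · V
acid = 3.6 · (7.5 − 5.5) · 24

172.8000 mEq


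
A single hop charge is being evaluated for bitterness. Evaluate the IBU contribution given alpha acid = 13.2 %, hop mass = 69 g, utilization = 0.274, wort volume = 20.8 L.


IBU = (α/100)·mass·U·1000 / V
IBU = (13.2/100)·69·0.274·1000 / 20.8

119.9804 IBU


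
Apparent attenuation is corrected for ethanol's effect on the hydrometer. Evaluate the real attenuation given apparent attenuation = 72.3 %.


RA = AA · 0.8192
RA = 72.3 · 0.8192

59.2282 %


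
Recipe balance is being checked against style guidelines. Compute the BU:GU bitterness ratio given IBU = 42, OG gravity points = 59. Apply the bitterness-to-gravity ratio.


BU:GU = IBU / OG_points
BU:GU = 42 / 59

0.7119


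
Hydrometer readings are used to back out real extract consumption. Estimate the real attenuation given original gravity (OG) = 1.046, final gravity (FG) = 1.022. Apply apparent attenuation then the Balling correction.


AA = (OG−FG)/(OG−1)·100;  RA = AA·0.8192
AA = (1.046 − 1.022)/(1.046 − 1)·100 = 52.1739
RA = 52.1739·0.8192

42.7409 %


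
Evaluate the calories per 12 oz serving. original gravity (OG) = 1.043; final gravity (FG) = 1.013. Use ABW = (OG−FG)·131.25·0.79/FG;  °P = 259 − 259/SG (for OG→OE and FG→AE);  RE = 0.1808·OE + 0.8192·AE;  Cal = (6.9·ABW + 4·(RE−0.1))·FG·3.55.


ABW = (1.043 − 1.013)·131.25·0.79/1.013 = 3.0707
OE = 259 − 259/1.043 = 10.6779 °P
AE = 259 − 259/1.013 = 3.3238 °P
RE = 0.1808·10.6779 + 0.8192·3.3238 = 4.6534 °P
Cal = (6.9·3.0707 + 4·(4.6534−0.1))·1.013·3.55

141.6937 kcal


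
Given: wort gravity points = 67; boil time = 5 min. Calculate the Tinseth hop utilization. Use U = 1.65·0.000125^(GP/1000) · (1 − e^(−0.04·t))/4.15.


bigness = 1.65·0.000125^(67/1000) = 0.9036
boil_factor = (1 − e^(−0.04·5))/4.15 = 0.0437
U = 0.9036 · 0.0437

0.0395


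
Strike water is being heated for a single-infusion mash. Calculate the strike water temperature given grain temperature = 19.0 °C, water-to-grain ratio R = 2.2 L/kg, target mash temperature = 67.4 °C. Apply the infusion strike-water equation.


T_strike = (0.41/R)·(T_mash − T_grain) + T_mash
T_strike = (0.41/2.2)·(67.4 − 19.0) + 67.4

76.4200 °C


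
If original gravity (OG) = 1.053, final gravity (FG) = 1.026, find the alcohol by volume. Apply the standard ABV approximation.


ABV = (OG − FG) · 131.25
ABV = (1.053 − 1.026) · 131.25

3.5437 % ABV


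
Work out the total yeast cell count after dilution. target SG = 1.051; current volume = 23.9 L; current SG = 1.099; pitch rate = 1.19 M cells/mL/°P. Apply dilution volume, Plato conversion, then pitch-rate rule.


V_w = V·((SG_c−1)/(SG_t−1)−1);  °P = 259 − 259/SG_t;  cells = rate·(V+V_w)·°P
V_w = 23.9·((1.099−1)/(1.051−1)−1) = 22.4941
V_final = 23.9 + 22.4941 = 46.3941
°P = 259 − 259/1.051 = 12.5680
cells = 1.19·46.3941·12.5680

693.8684 billion cells


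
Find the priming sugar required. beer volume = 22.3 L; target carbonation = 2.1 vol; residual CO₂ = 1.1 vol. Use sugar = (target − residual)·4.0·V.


sugar = (2.1 − 1.1)·4.0·22.3

89.2000 g


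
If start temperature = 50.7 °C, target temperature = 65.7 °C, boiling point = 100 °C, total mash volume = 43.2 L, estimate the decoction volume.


V_dec = V_total·(T_target − T_start)/(T_boil − T_start)
V_dec = 43.2·(65.7 − 50.7)/(100 − 50.7)

13.1440 L


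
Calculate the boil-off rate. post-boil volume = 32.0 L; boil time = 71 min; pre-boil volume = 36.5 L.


rate = (V_pre − V_post) / (t_min/60)
rate = (36.5 − 32.0) / (71/60)

3.8028 L/hr


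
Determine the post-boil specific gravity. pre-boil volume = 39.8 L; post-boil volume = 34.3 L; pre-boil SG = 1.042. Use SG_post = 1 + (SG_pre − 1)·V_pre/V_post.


pts_pre = (1.042 − 1)·1000 = 42.0000
pts_post = 42.0000·39.8/34.3 = 48.7347
SG_post = 1 + 48.7347/1000

1.0487


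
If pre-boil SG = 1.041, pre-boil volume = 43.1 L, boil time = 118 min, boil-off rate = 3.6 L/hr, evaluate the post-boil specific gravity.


V_post = V_pre − rate·(t/60);  SG_post = 1 + (SG_pre−1)·V_pre/V_post
V_post = 43.1 − 3.6·(118/60) = 36.0200
SG_post = 1 + (1.041 − 1)·43.1/36.0200

1.0491


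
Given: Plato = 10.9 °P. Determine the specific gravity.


SG = 259/(259 − P)
SG = 259/(259 − 10.9)

1.0439


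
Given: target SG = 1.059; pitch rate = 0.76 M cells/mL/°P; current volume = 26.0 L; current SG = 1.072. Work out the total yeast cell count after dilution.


V_w = V·((SG_c−1)/(SG_t−1)−1);  °P = 259 − 259/SG_t;  cells = rate·(V+V_w)·°P
V_w = 26.0·((1.072−1)/(1.059−1)−1) = 5.7288
V_final = 26.0 + 5.7288 = 31.7288
°P = 259 − 259/1.059 = 14.4297
cells = 0.76·31.7288·14.4297

347.9551 billion cells


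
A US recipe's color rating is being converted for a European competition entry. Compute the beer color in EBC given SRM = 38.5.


EBC = SRM · 1.97
EBC = 38.5 · 1.97

75.8450 EBC


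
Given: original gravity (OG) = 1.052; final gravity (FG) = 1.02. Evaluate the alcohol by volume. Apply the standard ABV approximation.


ABV = (OG − FG) · 131.25
ABV = (1.052 − 1.02) · 131.25

4.2000 % ABV


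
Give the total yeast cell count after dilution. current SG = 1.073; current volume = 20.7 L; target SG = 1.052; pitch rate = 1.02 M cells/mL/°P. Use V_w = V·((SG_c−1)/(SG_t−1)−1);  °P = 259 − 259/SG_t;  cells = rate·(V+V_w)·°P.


V_w = 20.7·((1.073−1)/(1.052−1)−1) = 8.3596
V_final = 20.7 + 8.3596 = 29.0596
°P = 259 − 259/1.052 = 12.8023
cells = 1.02·29.0596·12.8023

379.4700 billion cells


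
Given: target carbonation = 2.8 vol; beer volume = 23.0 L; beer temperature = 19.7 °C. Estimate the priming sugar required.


residual = 14.695·(0.01821 + 0.09011·e^(−0.04·T));  sugar = (target − residual)·4.0·V
residual = 14.695·(0.01821 + 0.09011·e^(−0.04·19.7)) = 0.8698
sugar = (2.8 − 0.8698)·4.0·23.0

177.5816 g


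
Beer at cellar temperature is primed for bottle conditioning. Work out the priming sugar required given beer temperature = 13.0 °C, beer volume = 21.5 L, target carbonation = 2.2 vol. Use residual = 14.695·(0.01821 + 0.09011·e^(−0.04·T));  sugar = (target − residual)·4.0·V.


residual = 14.695·(0.01821 + 0.09011·e^(−0.04·13.0)) = 1.0548
sugar = (2.2 − 1.0548)·4.0·21.5

98.4838 g


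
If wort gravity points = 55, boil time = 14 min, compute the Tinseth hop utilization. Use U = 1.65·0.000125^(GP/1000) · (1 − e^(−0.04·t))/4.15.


bigness = 1.65·0.000125^(55/1000) = 1.0065
boil_factor = (1 − e^(−0.04·14))/4.15 = 0.1033
U = 1.0065 · 0.1033

0.1040


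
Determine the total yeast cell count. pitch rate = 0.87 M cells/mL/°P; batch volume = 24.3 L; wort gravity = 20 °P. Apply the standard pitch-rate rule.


cells (billions) = rate · V_L · °P
cells = 0.87 · 24.3 · 20

422.8200 billion cells


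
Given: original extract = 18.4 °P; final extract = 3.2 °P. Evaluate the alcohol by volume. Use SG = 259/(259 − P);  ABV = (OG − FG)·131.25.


OG = 259/(259 − 18.4) = 1.0765
FG = 259/(259 − 3.2) = 1.0125
ABV = (1.0765 − 1.0125)·131.25

8.3955 % ABV


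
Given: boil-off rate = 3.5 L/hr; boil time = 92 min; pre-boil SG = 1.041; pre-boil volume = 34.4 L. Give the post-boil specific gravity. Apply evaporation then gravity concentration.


V_post = V_pre − rate·(t/60);  SG_post = 1 + (SG_pre−1)·V_pre/V_post
V_post = 34.4 − 3.5·(92/60) = 29.0333
SG_post = 1 + (1.041 − 1)·34.4/29.0333

1.0486


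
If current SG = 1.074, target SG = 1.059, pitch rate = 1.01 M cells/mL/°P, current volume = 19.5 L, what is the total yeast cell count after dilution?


V_w = V·((SG_c−1)/(SG_t−1)−1);  °P = 259 − 259/SG_t;  cells = rate·(V+V_w)·°P
V_w = 19.5·((1.074−1)/(1.059−1)−1) = 4.9576
V_final = 19.5 + 4.9576 = 24.4576
°P = 259 − 259/1.059 = 14.4297
cells = 1.01·24.4576·14.4297

356.4442 billion cells


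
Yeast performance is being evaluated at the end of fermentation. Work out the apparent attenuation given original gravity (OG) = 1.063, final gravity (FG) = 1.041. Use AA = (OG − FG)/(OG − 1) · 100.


AA = (1.063 − 1.041)/(1.063 − 1) · 100

34.9206 %


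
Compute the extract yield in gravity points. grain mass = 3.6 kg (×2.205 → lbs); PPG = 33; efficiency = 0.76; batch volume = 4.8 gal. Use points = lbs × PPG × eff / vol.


lbs = 3.6 × 2.205 = 7.9380
points = 7.9380 × 33 × 0.76 / 4.8

41.4761 points


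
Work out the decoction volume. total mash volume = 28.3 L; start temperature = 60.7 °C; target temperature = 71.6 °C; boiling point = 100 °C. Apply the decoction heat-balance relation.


V_dec = V_total·(T_target − T_start)/(T_boil − T_start)
V_dec = 28.3·(71.6 − 60.7)/(100 − 60.7)

7.8491 L


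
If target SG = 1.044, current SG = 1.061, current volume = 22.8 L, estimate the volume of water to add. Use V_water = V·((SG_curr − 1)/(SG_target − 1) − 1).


V_water = 22.8·((1.061 − 1)/(1.044 − 1) − 1)

8.8091 L


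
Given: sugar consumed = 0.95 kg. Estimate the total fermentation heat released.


Q = m_sugar · 590 kJ/kg
Q = 0.95 · 590

560.5000 kJ


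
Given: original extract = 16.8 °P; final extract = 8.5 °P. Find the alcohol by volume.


SG = 259/(259 − P);  ABV = (OG − FG)·131.25
OG = 259/(259 − 16.8) = 1.0694
FG = 259/(259 − 8.5) = 1.0339
ABV = (1.0694 − 1.0339)·131.25

4.6505 % ABV


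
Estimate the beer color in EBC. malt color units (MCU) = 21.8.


SRM = 1.4922·MCU^0.6859;  EBC = SRM·1.97
SRM = 1.4922·21.8^0.6859 = 12.3559
EBC = 12.3559·1.97

24.3411 EBC


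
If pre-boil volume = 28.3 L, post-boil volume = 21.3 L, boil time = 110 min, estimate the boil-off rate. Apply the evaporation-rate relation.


rate = (V_pre − V_post) / (t_min/60)
rate = (28.3 − 21.3) / (110/60)

3.8182 L/hr


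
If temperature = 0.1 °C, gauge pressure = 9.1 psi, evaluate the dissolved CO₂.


vols = (P + 14.695)·(0.01821 + 0.09011·e^(−0.04·T))
vols = (9.1 + 14.695)·(0.01821 + 0.09011·e^(−0.04·0.1))

2.5689 volumes


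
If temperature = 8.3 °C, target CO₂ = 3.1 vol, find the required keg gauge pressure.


psi = vols/(0.01821 + 0.09011·e^(−0.04·T)) − 14.695
psi = 3.1/(0.01821 + 0.09011·e^(−0.04·8.3)) − 14.695

22.7162 psi


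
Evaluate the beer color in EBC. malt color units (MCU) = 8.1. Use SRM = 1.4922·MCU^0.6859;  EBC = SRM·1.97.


SRM = 1.4922·8.1^0.6859 = 6.2655
EBC = 6.2655·1.97

12.3431 EBC


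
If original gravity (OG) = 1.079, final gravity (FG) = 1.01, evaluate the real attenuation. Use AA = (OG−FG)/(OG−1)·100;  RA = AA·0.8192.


AA = (1.079 − 1.01)/(1.079 − 1)·100 = 87.3418
RA = 87.3418·0.8192

71.5504 %


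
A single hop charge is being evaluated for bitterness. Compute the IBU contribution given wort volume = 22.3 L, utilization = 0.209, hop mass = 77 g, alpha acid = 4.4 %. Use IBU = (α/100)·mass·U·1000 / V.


IBU = (4.4/100)·77·0.209·1000 / 22.3

31.7530 IBU


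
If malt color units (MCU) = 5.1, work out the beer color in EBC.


SRM = 1.4922·MCU^0.6859;  EBC = SRM·1.97
SRM = 1.4922·5.1^0.6859 = 4.5619
EBC = 4.5619·1.97

8.9870 EBC


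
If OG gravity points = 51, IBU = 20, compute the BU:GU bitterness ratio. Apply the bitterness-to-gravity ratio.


BU:GU = IBU / OG_points
BU:GU = 20 / 51

0.3922


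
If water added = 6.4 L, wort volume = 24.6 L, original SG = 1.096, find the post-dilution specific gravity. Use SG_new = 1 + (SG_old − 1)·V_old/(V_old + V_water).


pts = (1.096 − 1)·1000·24.6/(24.6 + 6.4) = 76.1806
SG_new = 1 + 76.1806/1000

1.0762


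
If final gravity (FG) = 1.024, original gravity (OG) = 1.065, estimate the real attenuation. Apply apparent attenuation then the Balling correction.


AA = (OG−FG)/(OG−1)·100;  RA = AA·0.8192
AA = (1.065 − 1.024)/(1.065 − 1)·100 = 63.0769
RA = 63.0769·0.8192

51.6726 %


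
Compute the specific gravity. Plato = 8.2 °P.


SG = 259/(259 − P)
SG = 259/(259 − 8.2)

1.0327


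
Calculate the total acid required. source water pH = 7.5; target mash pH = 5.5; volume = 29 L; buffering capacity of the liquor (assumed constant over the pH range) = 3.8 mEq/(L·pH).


acid = buffering capacity · (pH_source − pH_target) · V
acid = 3.8 · (7.5 − 5.5) · 29

220.4000 mEq


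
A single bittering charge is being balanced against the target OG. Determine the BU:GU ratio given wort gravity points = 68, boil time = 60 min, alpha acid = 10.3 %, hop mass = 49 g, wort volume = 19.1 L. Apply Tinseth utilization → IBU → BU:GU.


U = 1.65·0.000125^(GP/1000)·(1−e^(−0.04t))/4.15;  IBU = (α/100)·m·U·1000/V;  BU:GU = IBU/GP
U = 1.65·0.000125^(68/1000)·(1−e^(−0.04·60))/4.15 = 0.1962
IBU = (10.3/100)·49·0.1962·1000/19.1 = 51.8471
BU:GU = 51.8471/68

0.7625


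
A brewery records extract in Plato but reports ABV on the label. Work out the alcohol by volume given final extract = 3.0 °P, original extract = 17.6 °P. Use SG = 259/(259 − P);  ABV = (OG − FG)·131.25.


OG = 259/(259 − 17.6) = 1.0729
FG = 259/(259 − 3.0) = 1.0117
ABV = (1.0729 − 1.0117)·131.25

8.0311 % ABV


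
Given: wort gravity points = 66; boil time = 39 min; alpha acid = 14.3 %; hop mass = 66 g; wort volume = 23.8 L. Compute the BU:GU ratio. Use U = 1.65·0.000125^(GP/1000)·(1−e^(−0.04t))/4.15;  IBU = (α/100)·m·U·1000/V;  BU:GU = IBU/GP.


U = 1.65·0.000125^(66/1000)·(1−e^(−0.04·39))/4.15 = 0.1735
IBU = (14.3/100)·66·0.1735·1000/23.8 = 68.8156
BU:GU = 68.8156/66

1.0427


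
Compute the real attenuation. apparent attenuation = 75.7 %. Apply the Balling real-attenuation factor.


RA = AA · 0.8192
RA = 75.7 · 0.8192

62.0134 %


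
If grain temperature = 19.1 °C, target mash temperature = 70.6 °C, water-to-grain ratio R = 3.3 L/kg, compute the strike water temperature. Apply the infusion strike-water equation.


T_strike = (0.41/R)·(T_mash − T_grain) + T_mash
T_strike = (0.41/3.3)·(70.6 − 19.1) + 70.6

76.9985 °C


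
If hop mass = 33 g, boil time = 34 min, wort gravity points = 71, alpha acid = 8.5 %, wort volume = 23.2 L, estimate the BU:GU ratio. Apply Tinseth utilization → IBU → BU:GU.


U = 1.65·0.000125^(GP/1000)·(1−e^(−0.04t))/4.15;  IBU = (α/100)·m·U·1000/V;  BU:GU = IBU/GP
U = 1.65·0.000125^(71/1000)·(1−e^(−0.04·34))/4.15 = 0.1561
IBU = (8.5/100)·33·0.1561·1000/23.2 = 18.8777
BU:GU = 18.8777/71

0.2659


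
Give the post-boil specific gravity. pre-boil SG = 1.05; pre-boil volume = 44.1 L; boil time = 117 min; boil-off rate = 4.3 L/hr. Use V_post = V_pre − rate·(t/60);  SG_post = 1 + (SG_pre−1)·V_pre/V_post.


V_post = 44.1 − 4.3·(117/60) = 35.7150
SG_post = 1 + (1.05 − 1)·44.1/35.7150

1.0617


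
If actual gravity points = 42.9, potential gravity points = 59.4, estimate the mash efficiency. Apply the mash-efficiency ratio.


efficiency = actual / potential × 100
efficiency = 42.9 / 59.4 × 100

72.2222 %


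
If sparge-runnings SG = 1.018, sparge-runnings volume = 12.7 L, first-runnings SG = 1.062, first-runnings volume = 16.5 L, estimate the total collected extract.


total = Σ (SG_i − 1)·1000·V_i
first = (1.062 − 1)·1000·16.5 = 1023.0000
sparge = (1.018 − 1)·1000·12.7 = 228.6000
total = 1023.0000 + 228.6000

1251.6000 gravity·L


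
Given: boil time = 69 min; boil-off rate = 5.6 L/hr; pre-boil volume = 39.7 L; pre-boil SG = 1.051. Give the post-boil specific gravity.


V_post = V_pre − rate·(t/60);  SG_post = 1 + (SG_pre−1)·V_pre/V_post
V_post = 39.7 − 5.6·(69/60) = 33.2600
SG_post = 1 + (1.051 − 1)·39.7/33.2600

1.0609


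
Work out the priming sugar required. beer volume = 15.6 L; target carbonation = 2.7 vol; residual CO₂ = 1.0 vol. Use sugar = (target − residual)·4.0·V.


sugar = (2.7 − 1.0)·4.0·15.6

106.0800 g


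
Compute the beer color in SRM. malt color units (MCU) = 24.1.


SRM = 1.4922 · MCU^0.6859
SRM = 1.4922 · 24.1^0.6859

13.2359 SRM


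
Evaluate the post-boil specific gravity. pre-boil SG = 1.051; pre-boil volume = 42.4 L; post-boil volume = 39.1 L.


SG_post = 1 + (SG_pre − 1)·V_pre/V_post
pts_pre = (1.051 − 1)·1000 = 51.0000
pts_post = 51.0000·42.4/39.1 = 55.3043
SG_post = 1 + 55.3043/1000

1.0553


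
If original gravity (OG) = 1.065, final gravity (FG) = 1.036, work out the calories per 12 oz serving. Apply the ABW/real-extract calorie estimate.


ABW = (OG−FG)·131.25·0.79/FG;  °P = 259 − 259/SG (for OG→OE and FG→AE);  RE = 0.1808·OE + 0.8192·AE;  Cal = (6.9·ABW + 4·(RE−0.1))·FG·3.55
ABW = (1.065 − 1.036)·131.25·0.79/1.036 = 2.9024
OE = 259 − 259/1.065 = 15.8075 °P
AE = 259 − 259/1.036 = 9.0000 °P
RE = 0.1808·15.8075 + 0.8192·9.0000 = 10.2308 °P
Cal = (6.9·2.9024 + 4·(10.2308−0.1))·1.036·3.55

222.6911 kcal


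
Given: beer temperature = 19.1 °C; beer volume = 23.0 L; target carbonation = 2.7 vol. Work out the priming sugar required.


residual = 14.695·(0.01821 + 0.09011·e^(−0.04·T));  sugar = (target − residual)·4.0·V
residual = 14.695·(0.01821 + 0.09011·e^(−0.04·19.1)) = 0.8844
sugar = (2.7 − 0.8844)·4.0·23.0

167.0359 g


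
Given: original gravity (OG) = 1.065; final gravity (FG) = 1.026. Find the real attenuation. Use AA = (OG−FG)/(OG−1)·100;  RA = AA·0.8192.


AA = (1.065 − 1.026)/(1.065 − 1)·100 = 60.0000
RA = 60.0000·0.8192

49.1520 %


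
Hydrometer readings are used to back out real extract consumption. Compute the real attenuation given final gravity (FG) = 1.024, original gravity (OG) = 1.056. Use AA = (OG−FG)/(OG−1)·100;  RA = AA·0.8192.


AA = (1.056 − 1.024)/(1.056 − 1)·100 = 57.1429
RA = 57.1429·0.8192

46.8114 %


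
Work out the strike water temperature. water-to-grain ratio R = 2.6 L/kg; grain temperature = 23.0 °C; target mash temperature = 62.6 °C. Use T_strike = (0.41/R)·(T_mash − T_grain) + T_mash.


T_strike = (0.41/2.6)·(62.6 − 23.0) + 62.6

68.8446 °C


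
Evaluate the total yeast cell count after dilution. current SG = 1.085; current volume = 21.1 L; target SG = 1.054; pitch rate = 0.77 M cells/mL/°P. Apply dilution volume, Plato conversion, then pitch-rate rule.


V_w = V·((SG_c−1)/(SG_t−1)−1);  °P = 259 − 259/SG_t;  cells = rate·(V+V_w)·°P
V_w = 21.1·((1.085−1)/(1.054−1)−1) = 12.1130
V_final = 21.1 + 12.1130 = 33.2130
°P = 259 − 259/1.054 = 13.2694
cells = 0.77·33.2130·13.2694

339.3527 billion cells


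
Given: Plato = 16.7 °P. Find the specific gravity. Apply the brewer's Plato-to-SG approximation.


SG = 259/(259 − P)
SG = 259/(259 − 16.7)

1.0689


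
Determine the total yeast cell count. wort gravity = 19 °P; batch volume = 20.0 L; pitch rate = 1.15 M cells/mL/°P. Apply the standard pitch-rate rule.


cells (billions) = rate · V_L · °P
cells = 1.15 · 20.0 · 19

437.0000 billion cells


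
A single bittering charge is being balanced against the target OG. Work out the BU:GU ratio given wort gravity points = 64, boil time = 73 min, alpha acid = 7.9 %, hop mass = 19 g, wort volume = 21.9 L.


U = 1.65·0.000125^(GP/1000)·(1−e^(−0.04t))/4.15;  IBU = (α/100)·m·U·1000/V;  BU:GU = IBU/GP
U = 1.65·0.000125^(64/1000)·(1−e^(−0.04·73))/4.15 = 0.2116
IBU = (7.9/100)·19·0.2116·1000/21.9 = 14.5043
BU:GU = 14.5043/64

0.2266


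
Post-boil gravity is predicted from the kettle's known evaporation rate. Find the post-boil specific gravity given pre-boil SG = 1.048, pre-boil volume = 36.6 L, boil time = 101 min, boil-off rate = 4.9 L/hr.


V_post = V_pre − rate·(t/60);  SG_post = 1 + (SG_pre−1)·V_pre/V_post
V_post = 36.6 − 4.9·(101/60) = 28.3517
SG_post = 1 + (1.048 − 1)·36.6/28.3517

1.0620


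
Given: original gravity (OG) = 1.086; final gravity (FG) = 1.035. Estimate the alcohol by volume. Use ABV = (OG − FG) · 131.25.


ABV = (1.086 − 1.035) · 131.25

6.6938 % ABV


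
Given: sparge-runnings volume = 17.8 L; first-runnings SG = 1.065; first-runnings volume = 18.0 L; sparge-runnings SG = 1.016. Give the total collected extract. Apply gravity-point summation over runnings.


total = Σ (SG_i − 1)·1000·V_i
first = (1.065 − 1)·1000·18.0 = 1170.0000
sparge = (1.016 − 1)·1000·17.8 = 284.8000
total = 1170.0000 + 284.8000

1454.8000 gravity·L


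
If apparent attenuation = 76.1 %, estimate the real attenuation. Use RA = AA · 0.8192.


RA = 76.1 · 0.8192

62.3411 %


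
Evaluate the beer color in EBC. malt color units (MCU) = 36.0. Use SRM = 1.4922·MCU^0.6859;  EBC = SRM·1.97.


SRM = 1.4922·36.0^0.6859 = 17.4299
EBC = 17.4299·1.97

34.3369 EBC


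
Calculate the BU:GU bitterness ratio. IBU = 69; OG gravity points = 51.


BU:GU = IBU / OG_points
BU:GU = 69 / 51

1.3529


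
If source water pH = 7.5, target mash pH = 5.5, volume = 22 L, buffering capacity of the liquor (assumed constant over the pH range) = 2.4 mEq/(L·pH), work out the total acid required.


acid = buffering capacity · (pH_source − pH_target) · V
acid = 2.4 · (7.5 − 5.5) · 22

105.6000 mEq


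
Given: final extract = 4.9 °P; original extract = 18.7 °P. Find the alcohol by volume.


SG = 259/(259 − P);  ABV = (OG − FG)·131.25
OG = 259/(259 − 18.7) = 1.0778
FG = 259/(259 − 4.9) = 1.0193
ABV = (1.0778 − 1.0193)·131.25

7.6828 % ABV


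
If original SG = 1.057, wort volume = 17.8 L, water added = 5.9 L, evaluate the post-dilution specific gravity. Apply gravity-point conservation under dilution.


SG_new = 1 + (SG_old − 1)·V_old/(V_old + V_water)
pts = (1.057 − 1)·1000·17.8/(17.8 + 5.9) = 42.8101
SG_new = 1 + 42.8101/1000

1.0428


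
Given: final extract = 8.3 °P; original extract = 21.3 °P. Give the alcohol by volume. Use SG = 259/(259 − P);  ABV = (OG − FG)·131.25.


OG = 259/(259 − 21.3) = 1.0896
FG = 259/(259 − 8.3) = 1.0331
ABV = (1.0896 − 1.0331)·131.25

7.4158 % ABV


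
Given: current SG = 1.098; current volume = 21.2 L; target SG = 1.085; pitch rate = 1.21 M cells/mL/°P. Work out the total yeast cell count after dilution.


V_w = V·((SG_c−1)/(SG_t−1)−1);  °P = 259 − 259/SG_t;  cells = rate·(V+V_w)·°P
V_w = 21.2·((1.098−1)/(1.085−1)−1) = 3.2424
V_final = 21.2 + 3.2424 = 24.4424
°P = 259 − 259/1.085 = 20.2903
cells = 1.21·24.4424·20.2903

600.0913 billion cells


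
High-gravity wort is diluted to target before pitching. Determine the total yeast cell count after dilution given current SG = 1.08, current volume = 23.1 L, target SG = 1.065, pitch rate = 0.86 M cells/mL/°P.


V_w = V·((SG_c−1)/(SG_t−1)−1);  °P = 259 − 259/SG_t;  cells = rate·(V+V_w)·°P
V_w = 23.1·((1.08−1)/(1.065−1)−1) = 5.3308
V_final = 23.1 + 5.3308 = 28.4308
°P = 259 − 259/1.065 = 15.8075
cells = 0.86·28.4308·15.8075

386.5010 billion cells


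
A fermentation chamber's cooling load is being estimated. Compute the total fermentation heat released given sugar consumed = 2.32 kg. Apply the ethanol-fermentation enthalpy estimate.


Q = m_sugar · 590 kJ/kg
Q = 2.32 · 590

1368.8000 kJ


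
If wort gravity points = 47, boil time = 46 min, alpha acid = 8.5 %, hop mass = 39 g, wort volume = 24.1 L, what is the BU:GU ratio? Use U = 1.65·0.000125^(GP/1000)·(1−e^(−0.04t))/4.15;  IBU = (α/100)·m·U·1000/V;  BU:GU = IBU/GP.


U = 1.65·0.000125^(47/1000)·(1−e^(−0.04·46))/4.15 = 0.2192
IBU = (8.5/100)·39·0.2192·1000/24.1 = 30.1542
BU:GU = 30.1542/47

0.6416


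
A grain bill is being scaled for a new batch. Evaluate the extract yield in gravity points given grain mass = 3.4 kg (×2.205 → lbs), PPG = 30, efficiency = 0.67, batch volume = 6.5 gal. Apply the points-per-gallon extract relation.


points = lbs × PPG × eff / vol
lbs = 3.4 × 2.205 = 7.4970
points = 7.4970 × 30 × 0.67 / 6.5

23.1830 points


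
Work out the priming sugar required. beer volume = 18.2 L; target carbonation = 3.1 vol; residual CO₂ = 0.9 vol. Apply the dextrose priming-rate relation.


sugar = (target − residual)·4.0·V
sugar = (3.1 − 0.9)·4.0·18.2

160.1600 g


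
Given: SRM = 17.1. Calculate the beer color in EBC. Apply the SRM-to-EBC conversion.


EBC = SRM · 1.97
EBC = 17.1 · 1.97

33.6870 EBC


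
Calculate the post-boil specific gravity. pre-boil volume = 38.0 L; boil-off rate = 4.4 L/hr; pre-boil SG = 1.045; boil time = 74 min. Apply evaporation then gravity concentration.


V_post = V_pre − rate·(t/60);  SG_post = 1 + (SG_pre−1)·V_pre/V_post
V_post = 38.0 − 4.4·(74/60) = 32.5733
SG_post = 1 + (1.045 − 1)·38.0/32.5733

1.0525
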